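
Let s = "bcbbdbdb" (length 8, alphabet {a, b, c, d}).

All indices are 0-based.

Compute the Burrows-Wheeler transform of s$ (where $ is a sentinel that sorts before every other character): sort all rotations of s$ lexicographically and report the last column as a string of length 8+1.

bdc$dbbbb

rank  rotation   last
    0  $bcbbdbdb  b
    1  b$bcbbdbd  d
    2  bbdbdb$bc  c
    3  bcbbdbdb$  $
    4  bdb$bcbbd  d
    5  bdbdb$bcb  b
    6  cbbdbdb$b  b
    7  db$bcbbdb  b
    8  dbdb$bcbb  b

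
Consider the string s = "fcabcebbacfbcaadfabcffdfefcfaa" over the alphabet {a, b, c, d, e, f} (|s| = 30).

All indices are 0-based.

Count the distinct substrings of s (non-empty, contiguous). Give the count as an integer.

rank→(start, suffix):
  0 → (29, 'a')
  1 → (28, 'aa')
  2 → (13, 'aadfabcffdfefcfaa')
  3 → (2, 'abcebbacfbcaadfabcffdfefcfaa')
  4 → (17, 'abcffdfefcfaa')
  5 → (8, 'acfbcaadfabcffdfefcfaa')
  6 → (14, 'adfabcffdfefcfaa')
  7 → (7, 'bacfbcaadfabcffdfefcfaa')
  8 → (6, 'bbacfbcaadfabcffdfefcfaa')
  9 → (11, 'bcaadfabcffdfefcfaa')
  10 → (3, 'bcebbacfbcaadfabcffdfefcfaa')
  11 → (18, 'bcffdfefcfaa')
  12 → (12, 'caadfabcffdfefcfaa')
  13 → (1, 'cabcebbacfbcaadfabcffdfefcfaa')
  14 → (4, 'cebbacfbcaadfabcffdfefcfaa')
  15 → (26, 'cfaa')
  16 → (9, 'cfbcaadfabcffdfefcfaa')
  17 → (19, 'cffdfefcfaa')
  18 → (15, 'dfabcffdfefcfaa')
  19 → (22, 'dfefcfaa')
  20 → (5, 'ebbacfbcaadfabcffdfefcfaa')
  21 → (24, 'efcfaa')
  22 → (27, 'faa')
  23 → (16, 'fabcffdfefcfaa')
  24 → (10, 'fbcaadfabcffdfefcfaa')
  25 → (0, 'fcabcebbacfbcaadfabcffdfefcfaa')
  26 → (25, 'fcfaa')
  27 → (21, 'fdfefcfaa')
  28 → (23, 'fefcfaa')
  29 → (20, 'ffdfefcfaa')

SA = [29, 28, 13, 2, 17, 8, 14, 7, 6, 11, 3, 18, 12, 1, 4, 26, 9, 19, 15, 22, 5, 24, 27, 16, 10, 0, 25, 21, 23, 20]
[i] adj suffixes → lcp
  [1] 29/28 → 1 ('a')
  [2] 28/13 → 2 ('aa')
  [3] 13/2 → 1 ('a')
  [4] 2/17 → 3 ('abc')
  [5] 17/8 → 1 ('a')
  [6] 8/14 → 1 ('a')
  [7] 14/7 → 0 ('')
  [8] 7/6 → 1 ('b')
  [9] 6/11 → 1 ('b')
  [10] 11/3 → 2 ('bc')
  [11] 3/18 → 2 ('bc')
  [12] 18/12 → 0 ('')
  [13] 12/1 → 2 ('ca')
  [14] 1/4 → 1 ('c')
  [15] 4/26 → 1 ('c')
  [16] 26/9 → 2 ('cf')
  [17] 9/19 → 2 ('cf')
  [18] 19/15 → 0 ('')
  [19] 15/22 → 2 ('df')
  [20] 22/5 → 0 ('')
  [21] 5/24 → 1 ('e')
  [22] 24/27 → 0 ('')
  [23] 27/16 → 2 ('fa')
  [24] 16/10 → 1 ('f')
  [25] 10/0 → 1 ('f')
  [26] 0/25 → 2 ('fc')
  [27] 25/21 → 1 ('f')
  [28] 21/23 → 1 ('f')
  [29] 23/20 → 1 ('f')

n(n+1)/2 = 30·31/2 = 465
Σ LCP = 0 + 1 + 2 + 1 + 3 + 1 + 1 + 0 + 1 + 1 + 2 + 2 + 0 + 2 + 1 + 1 + 2 + 2 + 0 + 2 + 0 + 1 + 0 + 2 + 1 + 1 + 2 + 1 + 1 + 1 = 35
distinct = 465 − 35 = 430

430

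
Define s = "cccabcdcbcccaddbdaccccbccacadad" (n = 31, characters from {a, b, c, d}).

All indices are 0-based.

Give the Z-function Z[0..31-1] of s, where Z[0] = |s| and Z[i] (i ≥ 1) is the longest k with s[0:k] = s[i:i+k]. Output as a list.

[31, 2, 1, 0, 0, 1, 0, 1, 0, 4, 2, 1, 0, 0, 0, 0, 0, 0, 3, 3, 2, 1, 0, 2, 1, 0, 1, 0, 0, 0, 0]

Z[0]=31
i=1: outside box; Z[1]=2 grow→box=[1,3)
i=2: min(r-i=1, Z[1]=2)=1; Z[2]=1
i=3: outside box; Z[3]=0
i=4: outside box; Z[4]=0
i=5: outside box; Z[5]=1 grow→box=[5,6)
i=6: outside box; Z[6]=0
i=7: outside box; Z[7]=1 grow→box=[7,8)
i=8: outside box; Z[8]=0
i=9: outside box; Z[9]=4 grow→box=[9,13)
i=10: min(r-i=3, Z[1]=2)=2; Z[10]=2
i=11: min(r-i=2, Z[2]=1)=1; Z[11]=1
i=12: min(r-i=1, Z[3]=0)=0; Z[12]=0
i=13: outside box; Z[13]=0
i=14: outside box; Z[14]=0
i=15: outside box; Z[15]=0
i=16: outside box; Z[16]=0
i=17: outside box; Z[17]=0
i=18: outside box; Z[18]=3 grow→box=[18,21)
i=19: min(r-i=2, Z[1]=2)=2; Z[19]=3 grow→box=[19,22)
i=20: min(r-i=2, Z[1]=2)=2; Z[20]=2
i=21: min(r-i=1, Z[2]=1)=1; Z[21]=1
i=22: outside box; Z[22]=0
i=23: outside box; Z[23]=2 grow→box=[23,25)
i=24: min(r-i=1, Z[1]=2)=1; Z[24]=1
i=25: outside box; Z[25]=0
i=26: outside box; Z[26]=1 grow→box=[26,27)
i=27: outside box; Z[27]=0
i=28: outside box; Z[28]=0
i=29: outside box; Z[29]=0
i=30: outside box; Z[30]=0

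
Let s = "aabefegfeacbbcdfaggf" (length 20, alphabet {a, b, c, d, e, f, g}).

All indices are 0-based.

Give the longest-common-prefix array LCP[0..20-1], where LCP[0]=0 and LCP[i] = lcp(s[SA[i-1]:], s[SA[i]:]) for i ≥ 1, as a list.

sorted suffixes:
  #0 SA[0]=0  'aabefegfeacbbcdfaggf'
  #1 SA[1]=1  'abefegfeacbbcdfaggf'
  #2 SA[2]=9  'acbbcdfaggf'
  #3 SA[3]=16  'aggf'
  #4 SA[4]=11  'bbcdfaggf'
  #5 SA[5]=12  'bcdfaggf'
  #6 SA[6]=2  'befegfeacbbcdfaggf'
  #7 SA[7]=10  'cbbcdfaggf'
  #8 SA[8]=13  'cdfaggf'
  #9 SA[9]=14  'dfaggf'
  #10 SA[10]=8  'eacbbcdfaggf'
  #11 SA[11]=3  'efegfeacbbcdfaggf'
  #12 SA[12]=5  'egfeacbbcdfaggf'
  #13 SA[13]=19  'f'
  #14 SA[14]=15  'faggf'
  #15 SA[15]=7  'feacbbcdfaggf'
  #16 SA[16]=4  'fegfeacbbcdfaggf'
  #17 SA[17]=18  'gf'
  #18 SA[18]=6  'gfeacbbcdfaggf'
  #19 SA[19]=17  'ggf'

SA = [0, 1, 9, 16, 11, 12, 2, 10, 13, 14, 8, 3, 5, 19, 15, 7, 4, 18, 6, 17]
rank  pair      lcp
   1  s[0:],s[1:]  1  'a'
   2  s[1:],s[9:]  1  'a'
   3  s[9:],s[16:]  1  'a'
   4  s[16:],s[11:]  0  ''
   5  s[11:],s[12:]  1  'b'
   6  s[12:],s[2:]  1  'b'
   7  s[2:],s[10:]  0  ''
   8  s[10:],s[13:]  1  'c'
   9  s[13:],s[14:]  0  ''
  10  s[14:],s[8:]  0  ''
  11  s[8:],s[3:]  1  'e'
  12  s[3:],s[5:]  1  'e'
  13  s[5:],s[19:]  0  ''
  14  s[19:],s[15:]  1  'f'
  15  s[15:],s[7:]  1  'f'
  16  s[7:],s[4:]  2  'fe'
  17  s[4:],s[18:]  0  ''
  18  s[18:],s[6:]  2  'gf'
  19  s[6:],s[17:]  1  'g'

[0, 1, 1, 1, 0, 1, 1, 0, 1, 0, 0, 1, 1, 0, 1, 1, 2, 0, 2, 1]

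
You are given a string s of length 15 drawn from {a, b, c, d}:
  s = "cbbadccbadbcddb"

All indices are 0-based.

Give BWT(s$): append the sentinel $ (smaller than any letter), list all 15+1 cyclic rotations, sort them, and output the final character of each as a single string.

bbbdcbcdc$dbdaac

rank  rotation          last
    0  $cbbadccbadbcddb  b
    1  adbcddb$cbbadccb  b
    2  adccbadbcddb$cbb  b
    3  b$cbbadccbadbcdd  d
    4  badbcddb$cbbadcc  c
    5  badccbadbcddb$cb  b
    6  bbadccbadbcddb$c  c
    7  bcddb$cbbadccbad  d
    8  cbadbcddb$cbbadc  c
    9  cbbadccbadbcddb$  $
   10  ccbadbcddb$cbbad  d
   11  cddb$cbbadccbadb  b
   12  db$cbbadccbadbcd  d
   13  dbcddb$cbbadccba  a
   14  dccbadbcddb$cbba  a
   15  ddb$cbbadccbadbc  c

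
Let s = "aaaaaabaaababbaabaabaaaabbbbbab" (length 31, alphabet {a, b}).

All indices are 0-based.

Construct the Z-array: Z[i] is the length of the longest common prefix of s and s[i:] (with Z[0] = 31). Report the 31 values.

Z[0]=31
i=1: outside box; Z[1]=5 scan→box=[1,6)
i=2: min(r-i=4, Z[1]=5)=4; Z[2]=4
i=3: min(r-i=3, Z[2]=4)=3; Z[3]=3
i=4: min(r-i=2, Z[3]=3)=2; Z[4]=2
i=5: min(r-i=1, Z[4]=2)=1; Z[5]=1
i=6: outside box; Z[6]=0
i=7: outside box; Z[7]=3 scan→box=[7,10)
i=8: min(r-i=2, Z[1]=5)=2; Z[8]=2
i=9: min(r-i=1, Z[2]=4)=1; Z[9]=1
i=10: outside box; Z[10]=0
i=11: outside box; Z[11]=1 scan→box=[11,12)
i=12: outside box; Z[12]=0
i=13: outside box; Z[13]=0
i=14: outside box; Z[14]=2 scan→box=[14,16)
i=15: min(r-i=1, Z[1]=5)=1; Z[15]=1
i=16: outside box; Z[16]=0
i=17: outside box; Z[17]=2 scan→box=[17,19)
i=18: min(r-i=1, Z[1]=5)=1; Z[18]=1
i=19: outside box; Z[19]=0
i=20: outside box; Z[20]=4 scan→box=[20,24)
i=21: min(r-i=3, Z[1]=5)=3; Z[21]=3
i=22: min(r-i=2, Z[2]=4)=2; Z[22]=2
i=23: min(r-i=1, Z[3]=3)=1; Z[23]=1
i=24: outside box; Z[24]=0
i=25: outside box; Z[25]=0
i=26: outside box; Z[26]=0
i=27: outside box; Z[27]=0
i=28: outside box; Z[28]=0
i=29: outside box; Z[29]=1 scan→box=[29,30)
i=30: outside box; Z[30]=0

[31, 5, 4, 3, 2, 1, 0, 3, 2, 1, 0, 1, 0, 0, 2, 1, 0, 2, 1, 0, 4, 3, 2, 1, 0, 0, 0, 0, 0, 1, 0]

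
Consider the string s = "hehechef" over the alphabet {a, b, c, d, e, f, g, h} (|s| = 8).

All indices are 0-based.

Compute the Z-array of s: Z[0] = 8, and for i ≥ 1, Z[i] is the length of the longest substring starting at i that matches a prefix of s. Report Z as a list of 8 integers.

Z[0]=8
i=1: fresh scan; Z[1]=0
i=2: fresh scan; Z[2]=2 scan→box=[2,4)
i=3: min(r-i=1, Z[1]=0)=0; Z[3]=0
i=4: fresh scan; Z[4]=0
i=5: fresh scan; Z[5]=2 scan→box=[5,7)
i=6: min(r-i=1, Z[1]=0)=0; Z[6]=0
i=7: fresh scan; Z[7]=0

[8, 0, 2, 0, 0, 2, 0, 0]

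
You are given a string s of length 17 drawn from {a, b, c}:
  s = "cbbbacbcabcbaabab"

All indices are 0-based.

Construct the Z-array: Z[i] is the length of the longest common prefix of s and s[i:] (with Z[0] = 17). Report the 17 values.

Z[0]=17
i=1: outside box; Z[1]=0
i=2: outside box; Z[2]=0
i=3: outside box; Z[3]=0
i=4: outside box; Z[4]=0
i=5: outside box; Z[5]=2 grow→box=[5,7)
i=6: min(r-i=1, Z[1]=0)=0; Z[6]=0
i=7: outside box; Z[7]=1 grow→box=[7,8)
i=8: outside box; Z[8]=0
i=9: outside box; Z[9]=0
i=10: outside box; Z[10]=2 grow→box=[10,12)
i=11: min(r-i=1, Z[1]=0)=0; Z[11]=0
i=12: outside box; Z[12]=0
i=13: outside box; Z[13]=0
i=14: outside box; Z[14]=0
i=15: outside box; Z[15]=0
i=16: outside box; Z[16]=0

[17, 0, 0, 0, 0, 2, 0, 1, 0, 0, 2, 0, 0, 0, 0, 0, 0]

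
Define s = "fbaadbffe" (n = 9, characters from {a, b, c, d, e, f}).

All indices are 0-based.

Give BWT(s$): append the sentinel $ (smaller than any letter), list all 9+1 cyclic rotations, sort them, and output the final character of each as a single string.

ebafdaf$fb

rank  rotation    last
    0  $fbaadbffe  e
    1  aadbffe$fb  b
    2  adbffe$fba  a
    3  baadbffe$f  f
    4  bffe$fbaad  d
    5  dbffe$fbaa  a
    6  e$fbaadbff  f
    7  fbaadbffe$  $
    8  fe$fbaadbf  f
    9  ffe$fbaadb  b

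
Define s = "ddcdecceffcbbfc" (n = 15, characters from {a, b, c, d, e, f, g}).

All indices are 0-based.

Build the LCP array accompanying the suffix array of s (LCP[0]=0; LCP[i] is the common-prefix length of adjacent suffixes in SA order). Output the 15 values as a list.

[0, 1, 0, 1, 1, 1, 1, 0, 1, 1, 0, 1, 0, 2, 1]

rank | idx | suffix
   0 |  11 | bbfc
   1 |  12 | bfc
   2 |  14 | c
   3 |  10 | cbbfc
   4 |   5 | cceffcbbfc
   5 |   2 | cdecceffcbbfc
   6 |   6 | ceffcbbfc
   7 |   1 | dcdecceffcbbfc
   8 |   0 | ddcdecceffcbbfc
   9 |   3 | decceffcbbfc
  10 |   4 | ecceffcbbfc
  11 |   7 | effcbbfc
  12 |  13 | fc
  13 |   9 | fcbbfc
  14 |   8 | ffcbbfc

SA = [11, 12, 14, 10, 5, 2, 6, 1, 0, 3, 4, 7, 13, 9, 8]
rank  pair      lcp
   1  s[11:],s[12:]  1  'b'
   2  s[12:],s[14:]  0  ''
   3  s[14:],s[10:]  1  'c'
   4  s[10:],s[5:]  1  'c'
   5  s[5:],s[2:]  1  'c'
   6  s[2:],s[6:]  1  'c'
   7  s[6:],s[1:]  0  ''
   8  s[1:],s[0:]  1  'd'
   9  s[0:],s[3:]  1  'd'
  10  s[3:],s[4:]  0  ''
  11  s[4:],s[7:]  1  'e'
  12  s[7:],s[13:]  0  ''
  13  s[13:],s[9:]  2  'fc'
  14  s[9:],s[8:]  1  'f'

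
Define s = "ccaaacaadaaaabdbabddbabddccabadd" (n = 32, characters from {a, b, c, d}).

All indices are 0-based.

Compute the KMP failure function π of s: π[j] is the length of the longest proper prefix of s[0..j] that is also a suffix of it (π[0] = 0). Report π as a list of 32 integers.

π[0] = 0
j=1 s[j]='c': π[1]=1 (border 'c')
j=2 s[j]='a': k: 1→0; π[2]=0 (border '')
j=3 s[j]='a': π[3]=0 (border '')
j=4 s[j]='a': π[4]=0 (border '')
j=5 s[j]='c': π[5]=1 (border 'c')
j=6 s[j]='a': k: 1→0; π[6]=0 (border '')
j=7 s[j]='a': π[7]=0 (border '')
j=8 s[j]='d': π[8]=0 (border '')
j=9 s[j]='a': π[9]=0 (border '')
j=10 s[j]='a': π[10]=0 (border '')
j=11 s[j]='a': π[11]=0 (border '')
j=12 s[j]='a': π[12]=0 (border '')
j=13 s[j]='b': π[13]=0 (border '')
j=14 s[j]='d': π[14]=0 (border '')
j=15 s[j]='b': π[15]=0 (border '')
j=16 s[j]='a': π[16]=0 (border '')
j=17 s[j]='b': π[17]=0 (border '')
j=18 s[j]='d': π[18]=0 (border '')
j=19 s[j]='d': π[19]=0 (border '')
j=20 s[j]='b': π[20]=0 (border '')
j=21 s[j]='a': π[21]=0 (border '')
j=22 s[j]='b': π[22]=0 (border '')
j=23 s[j]='d': π[23]=0 (border '')
j=24 s[j]='d': π[24]=0 (border '')
j=25 s[j]='c': π[25]=1 (border 'c')
j=26 s[j]='c': π[26]=2 (border 'cc')
j=27 s[j]='a': π[27]=3 (border 'cca')
j=28 s[j]='b': k: 3→0; π[28]=0 (border '')
j=29 s[j]='a': π[29]=0 (border '')
j=30 s[j]='d': π[30]=0 (border '')
j=31 s[j]='d': π[31]=0 (border '')

[0, 1, 0, 0, 0, 1, 0, 0, 0, 0, 0, 0, 0, 0, 0, 0, 0, 0, 0, 0, 0, 0, 0, 0, 0, 1, 2, 3, 0, 0, 0, 0]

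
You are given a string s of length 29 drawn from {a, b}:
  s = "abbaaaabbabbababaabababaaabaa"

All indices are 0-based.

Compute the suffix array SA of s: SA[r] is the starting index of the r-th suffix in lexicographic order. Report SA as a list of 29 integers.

rank→(start, suffix):
  0 → (28, 'a')
  1 → (27, 'aa')
  2 → (3, 'aaaabbabbababaabababaaabaa')
  3 → (23, 'aaabaa')
  4 → (4, 'aaabbabbababaabababaaabaa')
  5 → (24, 'aabaa')
  6 → (16, 'aabababaaabaa')
  7 → (5, 'aabbabbababaabababaaabaa')
  8 → (25, 'abaa')
  9 → (21, 'abaaabaa')
  10 → (14, 'abaabababaaabaa')
  11 → (19, 'ababaaabaa')
  12 → (12, 'ababaabababaaabaa')
  13 → (17, 'abababaaabaa')
  14 → (0, 'abbaaaabbabbababaabababaaabaa')
  15 → (9, 'abbababaabababaaabaa')
  16 → (6, 'abbabbababaabababaaabaa')
  17 → (26, 'baa')
  18 → (2, 'baaaabbabbababaabababaaabaa')
  19 → (22, 'baaabaa')
  20 → (15, 'baabababaaabaa')
  21 → (20, 'babaaabaa')
  22 → (13, 'babaabababaaabaa')
  23 → (18, 'bababaaabaa')
  24 → (11, 'bababaabababaaabaa')
  25 → (8, 'babbababaabababaaabaa')
  26 → (1, 'bbaaaabbabbababaabababaaabaa')
  27 → (10, 'bbababaabababaaabaa')
  28 → (7, 'bbabbababaabababaaabaa')

[28, 27, 3, 23, 4, 24, 16, 5, 25, 21, 14, 19, 12, 17, 0, 9, 6, 26, 2, 22, 15, 20, 13, 18, 11, 8, 1, 10, 7]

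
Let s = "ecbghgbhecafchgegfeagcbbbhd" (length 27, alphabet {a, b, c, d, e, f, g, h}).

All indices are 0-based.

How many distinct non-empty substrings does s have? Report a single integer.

sorted suffixes:
  #0 SA[0]=10  'afchgegfeagcbbbhd'
  #1 SA[1]=19  'agcbbbhd'
  #2 SA[2]=22  'bbbhd'
  #3 SA[3]=23  'bbhd'
  #4 SA[4]=2  'bghgbhecafchgegfeagcbbbhd'
  #5 SA[5]=24  'bhd'
  #6 SA[6]=6  'bhecafchgegfeagcbbbhd'
  #7 SA[7]=9  'cafchgegfeagcbbbhd'
  #8 SA[8]=21  'cbbbhd'
  #9 SA[9]=1  'cbghgbhecafchgegfeagcbbbhd'
  #10 SA[10]=12  'chgegfeagcbbbhd'
  #11 SA[11]=26  'd'
  #12 SA[12]=18  'eagcbbbhd'
  #13 SA[13]=8  'ecafchgegfeagcbbbhd'
  #14 SA[14]=0  'ecbghgbhecafchgegfeagcbbbhd'
  #15 SA[15]=15  'egfeagcbbbhd'
  #16 SA[16]=11  'fchgegfeagcbbbhd'
  #17 SA[17]=17  'feagcbbbhd'
  #18 SA[18]=5  'gbhecafchgegfeagcbbbhd'
  #19 SA[19]=20  'gcbbbhd'
  #20 SA[20]=14  'gegfeagcbbbhd'
  #21 SA[21]=16  'gfeagcbbbhd'
  #22 SA[22]=3  'ghgbhecafchgegfeagcbbbhd'
  #23 SA[23]=25  'hd'
  #24 SA[24]=7  'hecafchgegfeagcbbbhd'
  #25 SA[25]=4  'hgbhecafchgegfeagcbbbhd'
  #26 SA[26]=13  'hgegfeagcbbbhd'

SA = [10, 19, 22, 23, 2, 24, 6, 9, 21, 1, 12, 26, 18, 8, 0, 15, 11, 17, 5, 20, 14, 16, 3, 25, 7, 4, 13]
rank  pair      lcp
   1  s[10:],s[19:]  1  'a'
   2  s[19:],s[22:]  0  ''
   3  s[22:],s[23:]  2  'bb'
   4  s[23:],s[2:]  1  'b'
   5  s[2:],s[24:]  1  'b'
   6  s[24:],s[6:]  2  'bh'
   7  s[6:],s[9:]  0  ''
   8  s[9:],s[21:]  1  'c'
   9  s[21:],s[1:]  2  'cb'
  10  s[1:],s[12:]  1  'c'
  11  s[12:],s[26:]  0  ''
  12  s[26:],s[18:]  0  ''
  13  s[18:],s[8:]  1  'e'
  14  s[8:],s[0:]  2  'ec'
  15  s[0:],s[15:]  1  'e'
  16  s[15:],s[11:]  0  ''
  17  s[11:],s[17:]  1  'f'
  18  s[17:],s[5:]  0  ''
  19  s[5:],s[20:]  1  'g'
  20  s[20:],s[14:]  1  'g'
  21  s[14:],s[16:]  1  'g'
  22  s[16:],s[3:]  1  'g'
  23  s[3:],s[25:]  0  ''
  24  s[25:],s[7:]  1  'h'
  25  s[7:],s[4:]  1  'h'
  26  s[4:],s[13:]  2  'hg'

n(n+1)/2 = 27·28/2 = 378
Σ LCP = 0 + 1 + 0 + 2 + 1 + 1 + 2 + 0 + 1 + 2 + 1 + 0 + 0 + 1 + 2 + 1 + 0 + 1 + 0 + 1 + 1 + 1 + 1 + 0 + 1 + 1 + 2 = 24
distinct = 378 − 24 = 354

354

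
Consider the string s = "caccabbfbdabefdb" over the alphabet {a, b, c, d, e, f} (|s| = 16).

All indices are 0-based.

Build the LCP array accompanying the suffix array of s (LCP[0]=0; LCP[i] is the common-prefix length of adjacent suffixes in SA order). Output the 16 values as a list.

[0, 2, 1, 0, 1, 1, 1, 1, 0, 2, 1, 0, 1, 0, 0, 1]

sorted suffixes:
  #0 SA[0]=4  'abbfbdabefdb'
  #1 SA[1]=10  'abefdb'
  #2 SA[2]=1  'accabbfbdabefdb'
  #3 SA[3]=15  'b'
  #4 SA[4]=5  'bbfbdabefdb'
  #5 SA[5]=8  'bdabefdb'
  #6 SA[6]=11  'befdb'
  #7 SA[7]=6  'bfbdabefdb'
  #8 SA[8]=3  'cabbfbdabefdb'
  #9 SA[9]=0  'caccabbfbdabefdb'
  #10 SA[10]=2  'ccabbfbdabefdb'
  #11 SA[11]=9  'dabefdb'
  #12 SA[12]=14  'db'
  #13 SA[13]=12  'efdb'
  #14 SA[14]=7  'fbdabefdb'
  #15 SA[15]=13  'fdb'

SA = [4, 10, 1, 15, 5, 8, 11, 6, 3, 0, 2, 9, 14, 12, 7, 13]
rank  pair      lcp
   1  s[4:],s[10:]  2  'ab'
   2  s[10:],s[1:]  1  'a'
   3  s[1:],s[15:]  0  ''
   4  s[15:],s[5:]  1  'b'
   5  s[5:],s[8:]  1  'b'
   6  s[8:],s[11:]  1  'b'
   7  s[11:],s[6:]  1  'b'
   8  s[6:],s[3:]  0  ''
   9  s[3:],s[0:]  2  'ca'
  10  s[0:],s[2:]  1  'c'
  11  s[2:],s[9:]  0  ''
  12  s[9:],s[14:]  1  'd'
  13  s[14:],s[12:]  0  ''
  14  s[12:],s[7:]  0  ''
  15  s[7:],s[13:]  1  'f'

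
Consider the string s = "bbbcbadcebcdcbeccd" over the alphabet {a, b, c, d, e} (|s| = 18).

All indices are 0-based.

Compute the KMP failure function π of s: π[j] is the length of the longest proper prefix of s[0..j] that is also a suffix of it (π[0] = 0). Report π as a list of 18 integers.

[0, 1, 2, 0, 1, 0, 0, 0, 0, 1, 0, 0, 0, 1, 0, 0, 0, 0]

π[0] = 0
j=1 s[j]='b': π[1]=1 (border 'b')
j=2 s[j]='b': π[2]=2 (border 'bb')
j=3 s[j]='c': k: 2→1→0; π[3]=0 (border '')
j=4 s[j]='b': π[4]=1 (border 'b')
j=5 s[j]='a': k: 1→0; π[5]=0 (border '')
j=6 s[j]='d': π[6]=0 (border '')
j=7 s[j]='c': π[7]=0 (border '')
j=8 s[j]='e': π[8]=0 (border '')
j=9 s[j]='b': π[9]=1 (border 'b')
j=10 s[j]='c': k: 1→0; π[10]=0 (border '')
j=11 s[j]='d': π[11]=0 (border '')
j=12 s[j]='c': π[12]=0 (border '')
j=13 s[j]='b': π[13]=1 (border 'b')
j=14 s[j]='e': k: 1→0; π[14]=0 (border '')
j=15 s[j]='c': π[15]=0 (border '')
j=16 s[j]='c': π[16]=0 (border '')
j=17 s[j]='d': π[17]=0 (border '')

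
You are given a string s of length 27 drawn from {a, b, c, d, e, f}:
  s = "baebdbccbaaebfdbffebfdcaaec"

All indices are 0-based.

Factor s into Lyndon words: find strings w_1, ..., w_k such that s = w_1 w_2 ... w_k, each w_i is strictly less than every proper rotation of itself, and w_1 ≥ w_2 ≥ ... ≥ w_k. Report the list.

emit factor 1: 'b' (i=0, period=1)
emit factor 2: 'aebdbccb' (i=1, period=8)
emit factor 3: 'aaebfdbffebfdcaaec' (i=9, period=18)

["b", "aebdbccb", "aaebfdbffebfdcaaec"]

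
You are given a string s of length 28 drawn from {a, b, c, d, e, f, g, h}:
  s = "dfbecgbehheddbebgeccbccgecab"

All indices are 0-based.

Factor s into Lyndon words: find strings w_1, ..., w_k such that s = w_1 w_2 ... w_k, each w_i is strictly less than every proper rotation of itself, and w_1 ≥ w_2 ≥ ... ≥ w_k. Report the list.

emit factor 1: 'df' (i=0, period=2)
emit factor 2: 'becgbehhedd' (i=2, period=11)
emit factor 3: 'bebgecc' (i=13, period=7)
emit factor 4: 'bccgec' (i=20, period=6)
emit factor 5: 'ab' (i=26, period=2)

["df", "becgbehhedd", "bebgecc", "bccgec", "ab"]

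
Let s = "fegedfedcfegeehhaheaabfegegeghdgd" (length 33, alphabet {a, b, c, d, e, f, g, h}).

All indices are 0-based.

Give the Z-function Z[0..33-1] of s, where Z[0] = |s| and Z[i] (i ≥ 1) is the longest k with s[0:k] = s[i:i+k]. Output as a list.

Z[0]=33
i=1: fresh scan; Z[1]=0
i=2: fresh scan; Z[2]=0
i=3: fresh scan; Z[3]=0
i=4: fresh scan; Z[4]=0
i=5: fresh scan; Z[5]=2 grow→box=[5,7)
i=6: min(r-i=1, Z[1]=0)=0; Z[6]=0
i=7: fresh scan; Z[7]=0
i=8: fresh scan; Z[8]=0
i=9: fresh scan; Z[9]=4 grow→box=[9,13)
i=10: min(r-i=3, Z[1]=0)=0; Z[10]=0
i=11: min(r-i=2, Z[2]=0)=0; Z[11]=0
i=12: min(r-i=1, Z[3]=0)=0; Z[12]=0
i=13: fresh scan; Z[13]=0
i=14: fresh scan; Z[14]=0
i=15: fresh scan; Z[15]=0
i=16: fresh scan; Z[16]=0
i=17: fresh scan; Z[17]=0
i=18: fresh scan; Z[18]=0
i=19: fresh scan; Z[19]=0
i=20: fresh scan; Z[20]=0
i=21: fresh scan; Z[21]=0
i=22: fresh scan; Z[22]=4 grow→box=[22,26)
i=23: min(r-i=3, Z[1]=0)=0; Z[23]=0
i=24: min(r-i=2, Z[2]=0)=0; Z[24]=0
i=25: min(r-i=1, Z[3]=0)=0; Z[25]=0
i=26: fresh scan; Z[26]=0
i=27: fresh scan; Z[27]=0
i=28: fresh scan; Z[28]=0
i=29: fresh scan; Z[29]=0
i=30: fresh scan; Z[30]=0
i=31: fresh scan; Z[31]=0
i=32: fresh scan; Z[32]=0

[33, 0, 0, 0, 0, 2, 0, 0, 0, 4, 0, 0, 0, 0, 0, 0, 0, 0, 0, 0, 0, 0, 4, 0, 0, 0, 0, 0, 0, 0, 0, 0, 0]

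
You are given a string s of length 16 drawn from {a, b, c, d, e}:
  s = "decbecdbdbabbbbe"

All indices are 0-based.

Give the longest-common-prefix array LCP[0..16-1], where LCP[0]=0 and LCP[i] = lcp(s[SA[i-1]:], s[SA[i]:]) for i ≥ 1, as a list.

sorted suffixes:
  #0 SA[0]=10  'abbbbe'
  #1 SA[1]=9  'babbbbe'
  #2 SA[2]=11  'bbbbe'
  #3 SA[3]=12  'bbbe'
  #4 SA[4]=13  'bbe'
  #5 SA[5]=7  'bdbabbbbe'
  #6 SA[6]=14  'be'
  #7 SA[7]=3  'becdbdbabbbbe'
  #8 SA[8]=2  'cbecdbdbabbbbe'
  #9 SA[9]=5  'cdbdbabbbbe'
  #10 SA[10]=8  'dbabbbbe'
  #11 SA[11]=6  'dbdbabbbbe'
  #12 SA[12]=0  'decbecdbdbabbbbe'
  #13 SA[13]=15  'e'
  #14 SA[14]=1  'ecbecdbdbabbbbe'
  #15 SA[15]=4  'ecdbdbabbbbe'

SA = [10, 9, 11, 12, 13, 7, 14, 3, 2, 5, 8, 6, 0, 15, 1, 4]
[i] adj suffixes → lcp
  [1] 10/9 → 0 ('')
  [2] 9/11 → 1 ('b')
  [3] 11/12 → 3 ('bbb')
  [4] 12/13 → 2 ('bb')
  [5] 13/7 → 1 ('b')
  [6] 7/14 → 1 ('b')
  [7] 14/3 → 2 ('be')
  [8] 3/2 → 0 ('')
  [9] 2/5 → 1 ('c')
  [10] 5/8 → 0 ('')
  [11] 8/6 → 2 ('db')
  [12] 6/0 → 1 ('d')
  [13] 0/15 → 0 ('')
  [14] 15/1 → 1 ('e')
  [15] 1/4 → 2 ('ec')

[0, 0, 1, 3, 2, 1, 1, 2, 0, 1, 0, 2, 1, 0, 1, 2]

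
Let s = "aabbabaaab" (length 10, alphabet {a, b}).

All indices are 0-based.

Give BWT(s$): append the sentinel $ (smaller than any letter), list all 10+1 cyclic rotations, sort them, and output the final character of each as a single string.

rank  rotation     last
    0  $aabbabaaab  b
    1  aaab$aabbab  b
    2  aab$aabbaba  a
    3  aabbabaaab$  $
    4  ab$aabbabaa  a
    5  abaaab$aabb  b
    6  abbabaaab$a  a
    7  b$aabbabaaa  a
    8  baaab$aabba  a
    9  babaaab$aab  b
   10  bbabaaab$aa  a

bba$abaaaba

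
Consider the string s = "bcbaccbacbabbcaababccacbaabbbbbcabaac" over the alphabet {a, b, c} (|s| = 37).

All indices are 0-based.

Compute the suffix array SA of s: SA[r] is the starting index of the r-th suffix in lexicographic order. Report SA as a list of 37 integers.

rank | idx | suffix
   0 |  14 | aababccacbaabbbbbcabaac
   1 |  24 | aabbbbbcabaac
   2 |  34 | aac
   3 |  32 | abaac
   4 |  15 | ababccacbaabbbbbcabaac
   5 |  25 | abbbbbcabaac
   6 |  10 | abbcaababccacbaabbbbbcabaac
   7 |  17 | abccacbaabbbbbcabaac
   8 |  35 | ac
   9 |  21 | acbaabbbbbcabaac
  10 |   7 | acbabbcaababccacbaabbbbbcabaac
  11 |   3 | accbacbabbcaababccacbaabbbbbcabaac
  12 |  23 | baabbbbbcabaac
  13 |  33 | baac
  14 |   9 | babbcaababccacbaabbbbbcabaac
  15 |  16 | babccacbaabbbbbcabaac
  16 |   6 | bacbabbcaababccacbaabbbbbcabaac
  17 |   2 | baccbacbabbcaababccacbaabbbbbcabaac
  18 |  26 | bbbbbcabaac
  19 |  27 | bbbbcabaac
  20 |  28 | bbbcabaac
  21 |  11 | bbcaababccacbaabbbbbcabaac
  22 |  29 | bbcabaac
  23 |  12 | bcaababccacbaabbbbbcabaac
  24 |  30 | bcabaac
  25 |   0 | bcbaccbacbabbcaababccacbaabbbbbcabaac
  26 |  18 | bccacbaabbbbbcabaac
  27 |  36 | c
  28 |  13 | caababccacbaabbbbbcabaac
  29 |  31 | cabaac
  30 |  20 | cacbaabbbbbcabaac
  31 |  22 | cbaabbbbbcabaac
  32 |   8 | cbabbcaababccacbaabbbbbcabaac
  33 |   5 | cbacbabbcaababccacbaabbbbbcabaac
  34 |   1 | cbaccbacbabbcaababccacbaabbbbbcabaac
  35 |  19 | ccacbaabbbbbcabaac
  36 |   4 | ccbacbabbcaababccacbaabbbbbcabaac

[14, 24, 34, 32, 15, 25, 10, 17, 35, 21, 7, 3, 23, 33, 9, 16, 6, 2, 26, 27, 28, 11, 29, 12, 30, 0, 18, 36, 13, 31, 20, 22, 8, 5, 1, 19, 4]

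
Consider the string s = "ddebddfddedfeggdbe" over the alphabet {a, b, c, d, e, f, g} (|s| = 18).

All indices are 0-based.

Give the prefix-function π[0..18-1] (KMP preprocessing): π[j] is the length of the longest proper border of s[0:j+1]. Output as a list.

π[0] = 0
j=1 s[j]='d': π[1]=1 (border 'd')
j=2 s[j]='e': k: 1→0; π[2]=0 (border '')
j=3 s[j]='b': π[3]=0 (border '')
j=4 s[j]='d': π[4]=1 (border 'd')
j=5 s[j]='d': π[5]=2 (border 'dd')
j=6 s[j]='f': k: 2→1→0; π[6]=0 (border '')
j=7 s[j]='d': π[7]=1 (border 'd')
j=8 s[j]='d': π[8]=2 (border 'dd')
j=9 s[j]='e': π[9]=3 (border 'dde')
j=10 s[j]='d': k: 3→0; π[10]=1 (border 'd')
j=11 s[j]='f': k: 1→0; π[11]=0 (border '')
j=12 s[j]='e': π[12]=0 (border '')
j=13 s[j]='g': π[13]=0 (border '')
j=14 s[j]='g': π[14]=0 (border '')
j=15 s[j]='d': π[15]=1 (border 'd')
j=16 s[j]='b': k: 1→0; π[16]=0 (border '')
j=17 s[j]='e': π[17]=0 (border '')

[0, 1, 0, 0, 1, 2, 0, 1, 2, 3, 1, 0, 0, 0, 0, 1, 0, 0]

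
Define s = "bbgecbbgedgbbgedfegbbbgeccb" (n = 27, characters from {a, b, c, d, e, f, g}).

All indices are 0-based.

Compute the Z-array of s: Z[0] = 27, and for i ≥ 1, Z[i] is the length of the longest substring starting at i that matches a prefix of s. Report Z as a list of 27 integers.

[27, 1, 0, 0, 0, 4, 1, 0, 0, 0, 0, 4, 1, 0, 0, 0, 0, 0, 0, 2, 5, 1, 0, 0, 0, 0, 1]

Z[0]=27
i=1: i≥r, start 0; Z[1]=1 grow→box=[1,2)
i=2: i≥r, start 0; Z[2]=0
i=3: i≥r, start 0; Z[3]=0
i=4: i≥r, start 0; Z[4]=0
i=5: i≥r, start 0; Z[5]=4 grow→box=[5,9)
i=6: min(r-i=3, Z[1]=1)=1; Z[6]=1
i=7: min(r-i=2, Z[2]=0)=0; Z[7]=0
i=8: min(r-i=1, Z[3]=0)=0; Z[8]=0
i=9: i≥r, start 0; Z[9]=0
i=10: i≥r, start 0; Z[10]=0
i=11: i≥r, start 0; Z[11]=4 grow→box=[11,15)
i=12: min(r-i=3, Z[1]=1)=1; Z[12]=1
i=13: min(r-i=2, Z[2]=0)=0; Z[13]=0
i=14: min(r-i=1, Z[3]=0)=0; Z[14]=0
i=15: i≥r, start 0; Z[15]=0
i=16: i≥r, start 0; Z[16]=0
i=17: i≥r, start 0; Z[17]=0
i=18: i≥r, start 0; Z[18]=0
i=19: i≥r, start 0; Z[19]=2 grow→box=[19,21)
i=20: min(r-i=1, Z[1]=1)=1; Z[20]=5 grow→box=[20,25)
i=21: min(r-i=4, Z[1]=1)=1; Z[21]=1
i=22: min(r-i=3, Z[2]=0)=0; Z[22]=0
i=23: min(r-i=2, Z[3]=0)=0; Z[23]=0
i=24: min(r-i=1, Z[4]=0)=0; Z[24]=0
i=25: i≥r, start 0; Z[25]=0
i=26: i≥r, start 0; Z[26]=1 grow→box=[26,27)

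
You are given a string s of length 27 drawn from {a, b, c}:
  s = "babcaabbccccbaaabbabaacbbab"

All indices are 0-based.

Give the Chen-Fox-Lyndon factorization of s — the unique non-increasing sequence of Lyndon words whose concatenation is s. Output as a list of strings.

["b", "abc", "aabbccccb", "aaabbabaacbbab"]

emit factor 1: 'b' (i=0, period=1)
emit factor 2: 'abc' (i=1, period=3)
emit factor 3: 'aabbccccb' (i=4, period=9)
emit factor 4: 'aaabbabaacbbab' (i=13, period=14)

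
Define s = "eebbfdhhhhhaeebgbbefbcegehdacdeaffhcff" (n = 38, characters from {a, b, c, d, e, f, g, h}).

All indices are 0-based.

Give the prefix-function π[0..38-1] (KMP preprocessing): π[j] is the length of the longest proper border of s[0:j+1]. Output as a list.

π[0] = 0
j=1 s[j]='e': π[1]=1 (border 'e')
j=2 s[j]='b': k: 1→0; π[2]=0 (border '')
j=3 s[j]='b': π[3]=0 (border '')
j=4 s[j]='f': π[4]=0 (border '')
j=5 s[j]='d': π[5]=0 (border '')
j=6 s[j]='h': π[6]=0 (border '')
j=7 s[j]='h': π[7]=0 (border '')
j=8 s[j]='h': π[8]=0 (border '')
j=9 s[j]='h': π[9]=0 (border '')
j=10 s[j]='h': π[10]=0 (border '')
j=11 s[j]='a': π[11]=0 (border '')
j=12 s[j]='e': π[12]=1 (border 'e')
j=13 s[j]='e': π[13]=2 (border 'ee')
j=14 s[j]='b': π[14]=3 (border 'eeb')
j=15 s[j]='g': k: 3→0; π[15]=0 (border '')
j=16 s[j]='b': π[16]=0 (border '')
j=17 s[j]='b': π[17]=0 (border '')
j=18 s[j]='e': π[18]=1 (border 'e')
j=19 s[j]='f': k: 1→0; π[19]=0 (border '')
j=20 s[j]='b': π[20]=0 (border '')
j=21 s[j]='c': π[21]=0 (border '')
j=22 s[j]='e': π[22]=1 (border 'e')
j=23 s[j]='g': k: 1→0; π[23]=0 (border '')
j=24 s[j]='e': π[24]=1 (border 'e')
j=25 s[j]='h': k: 1→0; π[25]=0 (border '')
j=26 s[j]='d': π[26]=0 (border '')
j=27 s[j]='a': π[27]=0 (border '')
j=28 s[j]='c': π[28]=0 (border '')
j=29 s[j]='d': π[29]=0 (border '')
j=30 s[j]='e': π[30]=1 (border 'e')
j=31 s[j]='a': k: 1→0; π[31]=0 (border '')
j=32 s[j]='f': π[32]=0 (border '')
j=33 s[j]='f': π[33]=0 (border '')
j=34 s[j]='h': π[34]=0 (border '')
j=35 s[j]='c': π[35]=0 (border '')
j=36 s[j]='f': π[36]=0 (border '')
j=37 s[j]='f': π[37]=0 (border '')

[0, 1, 0, 0, 0, 0, 0, 0, 0, 0, 0, 0, 1, 2, 3, 0, 0, 0, 1, 0, 0, 0, 1, 0, 1, 0, 0, 0, 0, 0, 1, 0, 0, 0, 0, 0, 0, 0]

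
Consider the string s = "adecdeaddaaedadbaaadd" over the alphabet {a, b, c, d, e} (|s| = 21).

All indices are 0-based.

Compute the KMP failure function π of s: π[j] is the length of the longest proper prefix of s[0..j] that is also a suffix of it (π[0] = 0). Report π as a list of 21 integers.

[0, 0, 0, 0, 0, 0, 1, 2, 0, 1, 1, 0, 0, 1, 2, 0, 1, 1, 1, 2, 0]

π[0] = 0
j=1 s[j]='d': π[1]=0 (border '')
j=2 s[j]='e': π[2]=0 (border '')
j=3 s[j]='c': π[3]=0 (border '')
j=4 s[j]='d': π[4]=0 (border '')
j=5 s[j]='e': π[5]=0 (border '')
j=6 s[j]='a': π[6]=1 (border 'a')
j=7 s[j]='d': π[7]=2 (border 'ad')
j=8 s[j]='d': k: 2→0; π[8]=0 (border '')
j=9 s[j]='a': π[9]=1 (border 'a')
j=10 s[j]='a': k: 1→0; π[10]=1 (border 'a')
j=11 s[j]='e': k: 1→0; π[11]=0 (border '')
j=12 s[j]='d': π[12]=0 (border '')
j=13 s[j]='a': π[13]=1 (border 'a')
j=14 s[j]='d': π[14]=2 (border 'ad')
j=15 s[j]='b': k: 2→0; π[15]=0 (border '')
j=16 s[j]='a': π[16]=1 (border 'a')
j=17 s[j]='a': k: 1→0; π[17]=1 (border 'a')
j=18 s[j]='a': k: 1→0; π[18]=1 (border 'a')
j=19 s[j]='d': π[19]=2 (border 'ad')
j=20 s[j]='d': k: 2→0; π[20]=0 (border '')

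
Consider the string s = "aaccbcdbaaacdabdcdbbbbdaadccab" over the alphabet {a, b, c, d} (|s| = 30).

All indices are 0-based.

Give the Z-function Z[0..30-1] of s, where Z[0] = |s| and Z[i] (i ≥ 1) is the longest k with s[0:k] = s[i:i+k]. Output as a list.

Z[0]=30
i=1: outside box; Z[1]=1 extend→box=[1,2)
i=2: outside box; Z[2]=0
i=3: outside box; Z[3]=0
i=4: outside box; Z[4]=0
i=5: outside box; Z[5]=0
i=6: outside box; Z[6]=0
i=7: outside box; Z[7]=0
i=8: outside box; Z[8]=2 extend→box=[8,10)
i=9: min(r-i=1, Z[1]=1)=1; Z[9]=3 extend→box=[9,12)
i=10: min(r-i=2, Z[1]=1)=1; Z[10]=1
i=11: min(r-i=1, Z[2]=0)=0; Z[11]=0
i=12: outside box; Z[12]=0
i=13: outside box; Z[13]=1 extend→box=[13,14)
i=14: outside box; Z[14]=0
i=15: outside box; Z[15]=0
i=16: outside box; Z[16]=0
i=17: outside box; Z[17]=0
i=18: outside box; Z[18]=0
i=19: outside box; Z[19]=0
i=20: outside box; Z[20]=0
i=21: outside box; Z[21]=0
i=22: outside box; Z[22]=0
i=23: outside box; Z[23]=2 extend→box=[23,25)
i=24: min(r-i=1, Z[1]=1)=1; Z[24]=1
i=25: outside box; Z[25]=0
i=26: outside box; Z[26]=0
i=27: outside box; Z[27]=0
i=28: outside box; Z[28]=1 extend→box=[28,29)
i=29: outside box; Z[29]=0

[30, 1, 0, 0, 0, 0, 0, 0, 2, 3, 1, 0, 0, 1, 0, 0, 0, 0, 0, 0, 0, 0, 0, 2, 1, 0, 0, 0, 1, 0]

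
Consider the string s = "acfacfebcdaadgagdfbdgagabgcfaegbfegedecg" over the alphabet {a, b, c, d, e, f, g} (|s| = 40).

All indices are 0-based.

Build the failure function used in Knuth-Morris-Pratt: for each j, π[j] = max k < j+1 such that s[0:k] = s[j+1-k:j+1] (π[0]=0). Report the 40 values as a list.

[0, 0, 0, 1, 2, 3, 0, 0, 0, 0, 1, 1, 0, 0, 1, 0, 0, 0, 0, 0, 0, 1, 0, 1, 0, 0, 0, 0, 1, 0, 0, 0, 0, 0, 0, 0, 0, 0, 0, 0]

π[0] = 0
j=1 s[j]='c': π[1]=0 (border '')
j=2 s[j]='f': π[2]=0 (border '')
j=3 s[j]='a': π[3]=1 (border 'a')
j=4 s[j]='c': π[4]=2 (border 'ac')
j=5 s[j]='f': π[5]=3 (border 'acf')
j=6 s[j]='e': k: 3→0; π[6]=0 (border '')
j=7 s[j]='b': π[7]=0 (border '')
j=8 s[j]='c': π[8]=0 (border '')
j=9 s[j]='d': π[9]=0 (border '')
j=10 s[j]='a': π[10]=1 (border 'a')
j=11 s[j]='a': k: 1→0; π[11]=1 (border 'a')
j=12 s[j]='d': k: 1→0; π[12]=0 (border '')
j=13 s[j]='g': π[13]=0 (border '')
j=14 s[j]='a': π[14]=1 (border 'a')
j=15 s[j]='g': k: 1→0; π[15]=0 (border '')
j=16 s[j]='d': π[16]=0 (border '')
j=17 s[j]='f': π[17]=0 (border '')
j=18 s[j]='b': π[18]=0 (border '')
j=19 s[j]='d': π[19]=0 (border '')
j=20 s[j]='g': π[20]=0 (border '')
j=21 s[j]='a': π[21]=1 (border 'a')
j=22 s[j]='g': k: 1→0; π[22]=0 (border '')
j=23 s[j]='a': π[23]=1 (border 'a')
j=24 s[j]='b': k: 1→0; π[24]=0 (border '')
j=25 s[j]='g': π[25]=0 (border '')
j=26 s[j]='c': π[26]=0 (border '')
j=27 s[j]='f': π[27]=0 (border '')
j=28 s[j]='a': π[28]=1 (border 'a')
j=29 s[j]='e': k: 1→0; π[29]=0 (border '')
j=30 s[j]='g': π[30]=0 (border '')
j=31 s[j]='b': π[31]=0 (border '')
j=32 s[j]='f': π[32]=0 (border '')
j=33 s[j]='e': π[33]=0 (border '')
j=34 s[j]='g': π[34]=0 (border '')
j=35 s[j]='e': π[35]=0 (border '')
j=36 s[j]='d': π[36]=0 (border '')
j=37 s[j]='e': π[37]=0 (border '')
j=38 s[j]='c': π[38]=0 (border '')
j=39 s[j]='g': π[39]=0 (border '')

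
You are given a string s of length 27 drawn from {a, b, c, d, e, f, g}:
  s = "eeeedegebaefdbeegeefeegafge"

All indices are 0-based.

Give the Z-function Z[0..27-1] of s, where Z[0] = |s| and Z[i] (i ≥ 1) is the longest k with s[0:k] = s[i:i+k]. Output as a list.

Z[0]=27
i=1: i≥r, start 0; Z[1]=3 grow→box=[1,4)
i=2: min(r-i=2, Z[1]=3)=2; Z[2]=2
i=3: min(r-i=1, Z[2]=2)=1; Z[3]=1
i=4: i≥r, start 0; Z[4]=0
i=5: i≥r, start 0; Z[5]=1 grow→box=[5,6)
i=6: i≥r, start 0; Z[6]=0
i=7: i≥r, start 0; Z[7]=1 grow→box=[7,8)
i=8: i≥r, start 0; Z[8]=0
i=9: i≥r, start 0; Z[9]=0
i=10: i≥r, start 0; Z[10]=1 grow→box=[10,11)
i=11: i≥r, start 0; Z[11]=0
i=12: i≥r, start 0; Z[12]=0
i=13: i≥r, start 0; Z[13]=0
i=14: i≥r, start 0; Z[14]=2 grow→box=[14,16)
i=15: min(r-i=1, Z[1]=3)=1; Z[15]=1
i=16: i≥r, start 0; Z[16]=0
i=17: i≥r, start 0; Z[17]=2 grow→box=[17,19)
i=18: min(r-i=1, Z[1]=3)=1; Z[18]=1
i=19: i≥r, start 0; Z[19]=0
i=20: i≥r, start 0; Z[20]=2 grow→box=[20,22)
i=21: min(r-i=1, Z[1]=3)=1; Z[21]=1
i=22: i≥r, start 0; Z[22]=0
i=23: i≥r, start 0; Z[23]=0
i=24: i≥r, start 0; Z[24]=0
i=25: i≥r, start 0; Z[25]=0
i=26: i≥r, start 0; Z[26]=1 grow→box=[26,27)

[27, 3, 2, 1, 0, 1, 0, 1, 0, 0, 1, 0, 0, 0, 2, 1, 0, 2, 1, 0, 2, 1, 0, 0, 0, 0, 1]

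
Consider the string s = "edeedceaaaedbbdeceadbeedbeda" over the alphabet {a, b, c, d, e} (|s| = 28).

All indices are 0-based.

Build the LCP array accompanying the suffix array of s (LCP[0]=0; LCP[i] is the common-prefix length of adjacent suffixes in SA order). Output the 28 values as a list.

[0, 1, 2, 1, 1, 0, 1, 1, 2, 0, 3, 0, 1, 2, 3, 1, 1, 2, 0, 2, 1, 1, 2, 3, 2, 2, 1, 3]

sorted suffixes:
  #0 SA[0]=27  'a'
  #1 SA[1]=7  'aaaedbbdeceadbeedbeda'
  #2 SA[2]=8  'aaedbbdeceadbeedbeda'
  #3 SA[3]=18  'adbeedbeda'
  #4 SA[4]=9  'aedbbdeceadbeedbeda'
  #5 SA[5]=12  'bbdeceadbeedbeda'
  #6 SA[6]=13  'bdeceadbeedbeda'
  #7 SA[7]=24  'beda'
  #8 SA[8]=20  'beedbeda'
  #9 SA[9]=5  'ceaaaedbbdeceadbeedbeda'
  #10 SA[10]=16  'ceadbeedbeda'
  #11 SA[11]=26  'da'
  #12 SA[12]=11  'dbbdeceadbeedbeda'
  #13 SA[13]=23  'dbeda'
  #14 SA[14]=19  'dbeedbeda'
  #15 SA[15]=4  'dceaaaedbbdeceadbeedbeda'
  #16 SA[16]=14  'deceadbeedbeda'
  #17 SA[17]=1  'deedceaaaedbbdeceadbeedbeda'
  #18 SA[18]=6  'eaaaedbbdeceadbeedbeda'
  #19 SA[19]=17  'eadbeedbeda'
  #20 SA[20]=15  'eceadbeedbeda'
  #21 SA[21]=25  'eda'
  #22 SA[22]=10  'edbbdeceadbeedbeda'
  #23 SA[23]=22  'edbeda'
  #24 SA[24]=3  'edceaaaedbbdeceadbeedbeda'
  #25 SA[25]=0  'edeedceaaaedbbdeceadbeedbeda'
  #26 SA[26]=21  'eedbeda'
  #27 SA[27]=2  'eedceaaaedbbdeceadbeedbeda'

SA = [27, 7, 8, 18, 9, 12, 13, 24, 20, 5, 16, 26, 11, 23, 19, 4, 14, 1, 6, 17, 15, 25, 10, 22, 3, 0, 21, 2]
rank  pair      lcp
   1  s[27:],s[7:]  1  'a'
   2  s[7:],s[8:]  2  'aa'
   3  s[8:],s[18:]  1  'a'
   4  s[18:],s[9:]  1  'a'
   5  s[9:],s[12:]  0  ''
   6  s[12:],s[13:]  1  'b'
   7  s[13:],s[24:]  1  'b'
   8  s[24:],s[20:]  2  'be'
   9  s[20:],s[5:]  0  ''
  10  s[5:],s[16:]  3  'cea'
  11  s[16:],s[26:]  0  ''
  12  s[26:],s[11:]  1  'd'
  13  s[11:],s[23:]  2  'db'
  14  s[23:],s[19:]  3  'dbe'
  15  s[19:],s[4:]  1  'd'
  16  s[4:],s[14:]  1  'd'
  17  s[14:],s[1:]  2  'de'
  18  s[1:],s[6:]  0  ''
  19  s[6:],s[17:]  2  'ea'
  20  s[17:],s[15:]  1  'e'
  21  s[15:],s[25:]  1  'e'
  22  s[25:],s[10:]  2  'ed'
  23  s[10:],s[22:]  3  'edb'
  24  s[22:],s[3:]  2  'ed'
  25  s[3:],s[0:]  2  'ed'
  26  s[0:],s[21:]  1  'e'
  27  s[21:],s[2:]  3  'eed'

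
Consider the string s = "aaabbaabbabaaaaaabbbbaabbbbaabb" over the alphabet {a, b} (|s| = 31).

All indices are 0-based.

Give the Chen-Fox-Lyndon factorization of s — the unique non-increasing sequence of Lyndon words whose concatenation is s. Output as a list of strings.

emit factor 1: 'aaabbaabbab' (i=0, period=11)
emit factor 2: 'aaaaaabbbbaabbbbaabb' (i=11, period=20)

["aaabbaabbab", "aaaaaabbbbaabbbbaabb"]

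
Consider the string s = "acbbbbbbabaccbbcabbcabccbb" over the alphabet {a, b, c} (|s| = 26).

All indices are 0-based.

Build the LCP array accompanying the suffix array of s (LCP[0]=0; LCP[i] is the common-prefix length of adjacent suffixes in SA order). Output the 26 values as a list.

rank | idx | suffix
   0 |   8 | abaccbbcabbcabccbb
   1 |  16 | abbcabccbb
   2 |  20 | abccbb
   3 |   0 | acbbbbbbabaccbbcabbcabccbb
   4 |  10 | accbbcabbcabccbb
   5 |  25 | b
   6 |   7 | babaccbbcabbcabccbb
   7 |   9 | baccbbcabbcabccbb
   8 |  24 | bb
   9 |   6 | bbabaccbbcabbcabccbb
  10 |   5 | bbbabaccbbcabbcabccbb
  11 |   4 | bbbbabaccbbcabbcabccbb
  12 |   3 | bbbbbabaccbbcabbcabccbb
  13 |   2 | bbbbbbabaccbbcabbcabccbb
  14 |  13 | bbcabbcabccbb
  15 |  17 | bbcabccbb
  16 |  14 | bcabbcabccbb
  17 |  18 | bcabccbb
  18 |  21 | bccbb
  19 |  15 | cabbcabccbb
  20 |  19 | cabccbb
  21 |  23 | cbb
  22 |   1 | cbbbbbbabaccbbcabbcabccbb
  23 |  12 | cbbcabbcabccbb
  24 |  22 | ccbb
  25 |  11 | ccbbcabbcabccbb

SA = [8, 16, 20, 0, 10, 25, 7, 9, 24, 6, 5, 4, 3, 2, 13, 17, 14, 18, 21, 15, 19, 23, 1, 12, 22, 11]
rank  pair      lcp
   1  s[8:],s[16:]  2  'ab'
   2  s[16:],s[20:]  2  'ab'
   3  s[20:],s[0:]  1  'a'
   4  s[0:],s[10:]  2  'ac'
   5  s[10:],s[25:]  0  ''
   6  s[25:],s[7:]  1  'b'
   7  s[7:],s[9:]  2  'ba'
   8  s[9:],s[24:]  1  'b'
   9  s[24:],s[6:]  2  'bb'
  10  s[6:],s[5:]  2  'bb'
  11  s[5:],s[4:]  3  'bbb'
  12  s[4:],s[3:]  4  'bbbb'
  13  s[3:],s[2:]  5  'bbbbb'
  14  s[2:],s[13:]  2  'bb'
  15  s[13:],s[17:]  5  'bbcab'
  16  s[17:],s[14:]  1  'b'
  17  s[14:],s[18:]  4  'bcab'
  18  s[18:],s[21:]  2  'bc'
  19  s[21:],s[15:]  0  ''
  20  s[15:],s[19:]  3  'cab'
  21  s[19:],s[23:]  1  'c'
  22  s[23:],s[1:]  3  'cbb'
  23  s[1:],s[12:]  3  'cbb'
  24  s[12:],s[22:]  1  'c'
  25  s[22:],s[11:]  4  'ccbb'

[0, 2, 2, 1, 2, 0, 1, 2, 1, 2, 2, 3, 4, 5, 2, 5, 1, 4, 2, 0, 3, 1, 3, 3, 1, 4]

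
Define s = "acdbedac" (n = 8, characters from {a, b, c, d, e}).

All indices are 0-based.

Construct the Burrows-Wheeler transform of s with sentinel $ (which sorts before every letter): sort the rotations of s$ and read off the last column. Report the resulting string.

cd$daaecb

rank  rotation   last
    0  $acdbedac  c
    1  ac$acdbed  d
    2  acdbedac$  $
    3  bedac$acd  d
    4  c$acdbeda  a
    5  cdbedac$a  a
    6  dac$acdbe  e
    7  dbedac$ac  c
    8  edac$acdb  b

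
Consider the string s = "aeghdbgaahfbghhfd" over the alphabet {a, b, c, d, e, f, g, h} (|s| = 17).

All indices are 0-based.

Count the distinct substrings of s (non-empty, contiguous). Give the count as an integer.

140

rank | idx | suffix
   0 |   7 | aahfbghhfd
   1 |   0 | aeghdbgaahfbghhfd
   2 |   8 | ahfbghhfd
   3 |   5 | bgaahfbghhfd
   4 |  11 | bghhfd
   5 |  16 | d
   6 |   4 | dbgaahfbghhfd
   7 |   1 | eghdbgaahfbghhfd
   8 |  10 | fbghhfd
   9 |  15 | fd
  10 |   6 | gaahfbghhfd
  11 |   2 | ghdbgaahfbghhfd
  12 |  12 | ghhfd
  13 |   3 | hdbgaahfbghhfd
  14 |   9 | hfbghhfd
  15 |  14 | hfd
  16 |  13 | hhfd

SA = [7, 0, 8, 5, 11, 16, 4, 1, 10, 15, 6, 2, 12, 3, 9, 14, 13]
i: (SA[i-1],SA[i]) lcp shared
  1: (7,0) 1 'a'
  2: (0,8) 1 'a'
  3: (8,5) 0 ''
  4: (5,11) 2 'bg'
  5: (11,16) 0 ''
  6: (16,4) 1 'd'
  7: (4,1) 0 ''
  8: (1,10) 0 ''
  9: (10,15) 1 'f'
  10: (15,6) 0 ''
  11: (6,2) 1 'g'
  12: (2,12) 2 'gh'
  13: (12,3) 0 ''
  14: (3,9) 1 'h'
  15: (9,14) 2 'hf'
  16: (14,13) 1 'h'

n(n+1)/2 = 17·18/2 = 153
Σ LCP = 0 + 1 + 1 + 0 + 2 + 0 + 1 + 0 + 0 + 1 + 0 + 1 + 2 + 0 + 1 + 2 + 1 = 13
distinct = 153 − 13 = 140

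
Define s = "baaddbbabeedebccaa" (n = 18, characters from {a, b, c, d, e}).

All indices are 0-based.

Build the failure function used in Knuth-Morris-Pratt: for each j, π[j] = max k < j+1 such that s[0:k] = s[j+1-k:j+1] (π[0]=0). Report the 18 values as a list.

[0, 0, 0, 0, 0, 1, 1, 2, 1, 0, 0, 0, 0, 1, 0, 0, 0, 0]

π[0] = 0
j=1 s[j]='a': π[1]=0 (border '')
j=2 s[j]='a': π[2]=0 (border '')
j=3 s[j]='d': π[3]=0 (border '')
j=4 s[j]='d': π[4]=0 (border '')
j=5 s[j]='b': π[5]=1 (border 'b')
j=6 s[j]='b': k: 1→0; π[6]=1 (border 'b')
j=7 s[j]='a': π[7]=2 (border 'ba')
j=8 s[j]='b': k: 2→0; π[8]=1 (border 'b')
j=9 s[j]='e': k: 1→0; π[9]=0 (border '')
j=10 s[j]='e': π[10]=0 (border '')
j=11 s[j]='d': π[11]=0 (border '')
j=12 s[j]='e': π[12]=0 (border '')
j=13 s[j]='b': π[13]=1 (border 'b')
j=14 s[j]='c': k: 1→0; π[14]=0 (border '')
j=15 s[j]='c': π[15]=0 (border '')
j=16 s[j]='a': π[16]=0 (border '')
j=17 s[j]='a': π[17]=0 (border '')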